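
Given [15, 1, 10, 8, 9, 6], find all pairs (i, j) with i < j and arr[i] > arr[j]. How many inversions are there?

Finding inversions in [15, 1, 10, 8, 9, 6]:

(0, 1): arr[0]=15 > arr[1]=1
(0, 2): arr[0]=15 > arr[2]=10
(0, 3): arr[0]=15 > arr[3]=8
(0, 4): arr[0]=15 > arr[4]=9
(0, 5): arr[0]=15 > arr[5]=6
(2, 3): arr[2]=10 > arr[3]=8
(2, 4): arr[2]=10 > arr[4]=9
(2, 5): arr[2]=10 > arr[5]=6
(3, 5): arr[3]=8 > arr[5]=6
(4, 5): arr[4]=9 > arr[5]=6

Total inversions: 10

The array has 10 inversion(s): (0,1), (0,2), (0,3), (0,4), (0,5), (2,3), (2,4), (2,5), (3,5), (4,5). Each pair (i,j) satisfies i < j and arr[i] > arr[j].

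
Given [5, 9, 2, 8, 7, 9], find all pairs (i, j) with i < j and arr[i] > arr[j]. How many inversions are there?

Finding inversions in [5, 9, 2, 8, 7, 9]:

(0, 2): arr[0]=5 > arr[2]=2
(1, 2): arr[1]=9 > arr[2]=2
(1, 3): arr[1]=9 > arr[3]=8
(1, 4): arr[1]=9 > arr[4]=7
(3, 4): arr[3]=8 > arr[4]=7

Total inversions: 5

The array has 5 inversion(s): (0,2), (1,2), (1,3), (1,4), (3,4). Each pair (i,j) satisfies i < j and arr[i] > arr[j].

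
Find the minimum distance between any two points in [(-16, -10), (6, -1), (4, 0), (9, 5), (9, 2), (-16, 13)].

Computing all pairwise distances among 6 points:

d((-16, -10), (6, -1)) = 23.7697
d((-16, -10), (4, 0)) = 22.3607
d((-16, -10), (9, 5)) = 29.1548
d((-16, -10), (9, 2)) = 27.7308
d((-16, -10), (-16, 13)) = 23.0
d((6, -1), (4, 0)) = 2.2361 <-- minimum
d((6, -1), (9, 5)) = 6.7082
d((6, -1), (9, 2)) = 4.2426
d((6, -1), (-16, 13)) = 26.0768
d((4, 0), (9, 5)) = 7.0711
d((4, 0), (9, 2)) = 5.3852
d((4, 0), (-16, 13)) = 23.8537
d((9, 5), (9, 2)) = 3.0
d((9, 5), (-16, 13)) = 26.2488
d((9, 2), (-16, 13)) = 27.313

Closest pair: (6, -1) and (4, 0) with distance 2.2361

The closest pair is (6, -1) and (4, 0) with Euclidean distance 2.2361. For 6 points, brute-force pairwise comparison is shown above. For large n, the divide-and-conquer algorithm (sort by x, recurse on halves, check the dividing strip) achieves O(n log n).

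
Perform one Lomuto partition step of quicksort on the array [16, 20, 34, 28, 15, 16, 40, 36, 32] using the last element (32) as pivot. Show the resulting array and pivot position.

Lomuto partition with pivot = 32:

Initial array: [16, 20, 34, 28, 15, 16, 40, 36, 32]

arr[0]=16 <= 32: swap with position 0, array becomes [16, 20, 34, 28, 15, 16, 40, 36, 32]
arr[1]=20 <= 32: swap with position 1, array becomes [16, 20, 34, 28, 15, 16, 40, 36, 32]
arr[2]=34 > 32: no swap
arr[3]=28 <= 32: swap with position 2, array becomes [16, 20, 28, 34, 15, 16, 40, 36, 32]
arr[4]=15 <= 32: swap with position 3, array becomes [16, 20, 28, 15, 34, 16, 40, 36, 32]
arr[5]=16 <= 32: swap with position 4, array becomes [16, 20, 28, 15, 16, 34, 40, 36, 32]
arr[6]=40 > 32: no swap
arr[7]=36 > 32: no swap

Place pivot at position 5: [16, 20, 28, 15, 16, 32, 40, 36, 34]
Pivot position: 5

After partitioning with pivot 32, the array becomes [16, 20, 28, 15, 16, 32, 40, 36, 34]. The pivot is placed at index 5. All elements to the left of the pivot are <= 32, and all elements to the right are > 32.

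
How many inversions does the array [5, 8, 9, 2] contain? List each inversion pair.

Finding inversions in [5, 8, 9, 2]:

(0, 3): arr[0]=5 > arr[3]=2
(1, 3): arr[1]=8 > arr[3]=2
(2, 3): arr[2]=9 > arr[3]=2

Total inversions: 3

The array has 3 inversion(s): (0,3), (1,3), (2,3). Each pair (i,j) satisfies i < j and arr[i] > arr[j].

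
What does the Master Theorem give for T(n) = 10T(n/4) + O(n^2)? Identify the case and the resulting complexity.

Master Theorem for T(n) = 10T(n/4) + O(n^2):

a = 10, b = 4, c = 2
log_b(a) = log_4(10) = 1.6610

Case 3: c = 2 > log_4(10) = 1.6610
T(n) = O(n^2) = O(n^2)

For T(n) = 10T(n/4) + O(n^2): log_4(10) = 1.6610. This is Case 3 of the Master Theorem (c > log_b(a), work dominated by root), giving O(n^2).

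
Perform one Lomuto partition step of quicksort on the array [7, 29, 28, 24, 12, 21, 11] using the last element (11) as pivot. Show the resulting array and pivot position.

Lomuto partition with pivot = 11:

Initial array: [7, 29, 28, 24, 12, 21, 11]

arr[0]=7 <= 11: swap with position 0, array becomes [7, 29, 28, 24, 12, 21, 11]
arr[1]=29 > 11: no swap
arr[2]=28 > 11: no swap
arr[3]=24 > 11: no swap
arr[4]=12 > 11: no swap
arr[5]=21 > 11: no swap

Place pivot at position 1: [7, 11, 28, 24, 12, 21, 29]
Pivot position: 1

After partitioning with pivot 11, the array becomes [7, 11, 28, 24, 12, 21, 29]. The pivot is placed at index 1. All elements to the left of the pivot are <= 11, and all elements to the right are > 11.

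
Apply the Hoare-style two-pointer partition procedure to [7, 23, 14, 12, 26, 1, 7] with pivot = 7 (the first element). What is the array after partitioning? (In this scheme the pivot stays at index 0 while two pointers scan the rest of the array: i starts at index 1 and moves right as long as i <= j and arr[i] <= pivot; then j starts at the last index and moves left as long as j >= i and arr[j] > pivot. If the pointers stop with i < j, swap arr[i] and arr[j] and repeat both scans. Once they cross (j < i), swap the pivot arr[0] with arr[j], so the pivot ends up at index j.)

Hoare-style two-pointer partition with pivot = 7:

Initial array: [7, 23, 14, 12, 26, 1, 7]

Pointers start at i = 1, j = 6.
i stops at index 1 (arr[1]=23 > 7), j stops at index 6 (arr[6]=7 <= 7): swap arr[1] and arr[6], array becomes [7, 7, 14, 12, 26, 1, 23]
i stops at index 2 (arr[2]=14 > 7), j stops at index 5 (arr[5]=1 <= 7): swap arr[2] and arr[5], array becomes [7, 7, 1, 12, 26, 14, 23]
i ends at 3, j ends at 2: the pointers have crossed (j < i), so scanning stops.

Swap pivot arr[0] with arr[2] to place pivot at position 2: [1, 7, 7, 12, 26, 14, 23]
Pivot position: 2

After partitioning with pivot 7, the array becomes [1, 7, 7, 12, 26, 14, 23]. The pivot is placed at index 2. All elements to the left of the pivot are <= 7, and all elements to the right are > 7.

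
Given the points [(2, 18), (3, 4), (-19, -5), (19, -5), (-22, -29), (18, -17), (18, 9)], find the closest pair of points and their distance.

Computing all pairwise distances among 7 points:

d((2, 18), (3, 4)) = 14.0357
d((2, 18), (-19, -5)) = 31.1448
d((2, 18), (19, -5)) = 28.6007
d((2, 18), (-22, -29)) = 52.7731
d((2, 18), (18, -17)) = 38.4838
d((2, 18), (18, 9)) = 18.3576
d((3, 4), (-19, -5)) = 23.7697
d((3, 4), (19, -5)) = 18.3576
d((3, 4), (-22, -29)) = 41.4005
d((3, 4), (18, -17)) = 25.807
d((3, 4), (18, 9)) = 15.8114
d((-19, -5), (19, -5)) = 38.0
d((-19, -5), (-22, -29)) = 24.1868
d((-19, -5), (18, -17)) = 38.8973
d((-19, -5), (18, 9)) = 39.5601
d((19, -5), (-22, -29)) = 47.5079
d((19, -5), (18, -17)) = 12.0416 <-- minimum
d((19, -5), (18, 9)) = 14.0357
d((-22, -29), (18, -17)) = 41.7612
d((-22, -29), (18, 9)) = 55.1725
d((18, -17), (18, 9)) = 26.0

Closest pair: (19, -5) and (18, -17) with distance 12.0416

The closest pair is (19, -5) and (18, -17) with Euclidean distance 12.0416. For 7 points, brute-force pairwise comparison is shown above. For large n, the divide-and-conquer algorithm (sort by x, recurse on halves, check the dividing strip) achieves O(n log n).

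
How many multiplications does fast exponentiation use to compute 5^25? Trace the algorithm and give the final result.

Computing 5^25 by squaring (build up from 5^1; each line after the first costs one multiplication):

5^1 = 5
5^2 = (5^1)^2 = 5^2 = 25
5^3 = 5 * 5^2 = 5 * 25 = 125
5^6 = (5^3)^2 = 125^2 = 15625
5^12 = (5^6)^2 = 15625^2 = 244140625
5^24 = (5^12)^2 = 244140625^2 = 59604644775390625
5^25 = 5 * 5^24 = 5 * 59604644775390625 = 298023223876953125

Result: 298023223876953125
Multiplications needed: 6 (6 lines after 5^1)

5^25 = 298023223876953125. Using exponentiation by squaring, this requires 6 multiplications. The key idea: if the exponent is even, square the half-power; if odd, multiply by the base once.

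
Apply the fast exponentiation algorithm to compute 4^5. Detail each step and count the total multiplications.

Computing 4^5 by squaring (build up from 4^1; each line after the first costs one multiplication):

4^1 = 4
4^2 = (4^1)^2 = 4^2 = 16
4^4 = (4^2)^2 = 16^2 = 256
4^5 = 4 * 4^4 = 4 * 256 = 1024

Result: 1024
Multiplications needed: 3 (3 lines after 4^1)

4^5 = 1024. Using exponentiation by squaring, this requires 3 multiplications. The key idea: if the exponent is even, square the half-power; if odd, multiply by the base once.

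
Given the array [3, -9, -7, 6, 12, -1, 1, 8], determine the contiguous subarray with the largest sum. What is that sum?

Using Kadane's algorithm on [3, -9, -7, 6, 12, -1, 1, 8]:

Scanning through the array:
Position 1 (value -9): max_ending_here = -6, max_so_far = 3
Position 2 (value -7): max_ending_here = -7, max_so_far = 3
Position 3 (value 6): max_ending_here = 6, max_so_far = 6
Position 4 (value 12): max_ending_here = 18, max_so_far = 18
Position 5 (value -1): max_ending_here = 17, max_so_far = 18
Position 6 (value 1): max_ending_here = 18, max_so_far = 18
Position 7 (value 8): max_ending_here = 26, max_so_far = 26

Maximum subarray: [6, 12, -1, 1, 8]
Maximum sum: 26

The maximum subarray is [6, 12, -1, 1, 8] with sum 26. This subarray runs from index 3 to index 7.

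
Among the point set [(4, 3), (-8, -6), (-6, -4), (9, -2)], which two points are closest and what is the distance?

Computing all pairwise distances among 4 points:

d((4, 3), (-8, -6)) = 15.0
d((4, 3), (-6, -4)) = 12.2066
d((4, 3), (9, -2)) = 7.0711
d((-8, -6), (-6, -4)) = 2.8284 <-- minimum
d((-8, -6), (9, -2)) = 17.4642
d((-6, -4), (9, -2)) = 15.1327

Closest pair: (-8, -6) and (-6, -4) with distance 2.8284

The closest pair is (-8, -6) and (-6, -4) with Euclidean distance 2.8284. For 4 points, brute-force pairwise comparison is shown above. For large n, the divide-and-conquer algorithm (sort by x, recurse on halves, check the dividing strip) achieves O(n log n).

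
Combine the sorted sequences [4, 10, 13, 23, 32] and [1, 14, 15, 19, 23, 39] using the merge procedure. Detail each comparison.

Merging process:

Compare 4 vs 1: take 1 from right. Merged: [1]
Compare 4 vs 14: take 4 from left. Merged: [1, 4]
Compare 10 vs 14: take 10 from left. Merged: [1, 4, 10]
Compare 13 vs 14: take 13 from left. Merged: [1, 4, 10, 13]
Compare 23 vs 14: take 14 from right. Merged: [1, 4, 10, 13, 14]
Compare 23 vs 15: take 15 from right. Merged: [1, 4, 10, 13, 14, 15]
Compare 23 vs 19: take 19 from right. Merged: [1, 4, 10, 13, 14, 15, 19]
Compare 23 vs 23: take 23 from left. Merged: [1, 4, 10, 13, 14, 15, 19, 23]
Compare 32 vs 23: take 23 from right. Merged: [1, 4, 10, 13, 14, 15, 19, 23, 23]
Compare 32 vs 39: take 32 from left. Merged: [1, 4, 10, 13, 14, 15, 19, 23, 23, 32]
Append remaining from right: [39]. Merged: [1, 4, 10, 13, 14, 15, 19, 23, 23, 32, 39]

Final merged array: [1, 4, 10, 13, 14, 15, 19, 23, 23, 32, 39]
Total comparisons: 10

The merged array is [1, 4, 10, 13, 14, 15, 19, 23, 23, 32, 39], requiring 10 comparisons. The merge step runs in O(n) time where n is the total number of elements.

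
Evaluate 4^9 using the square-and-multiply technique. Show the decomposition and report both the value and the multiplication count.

Computing 4^9 by squaring (build up from 4^1; each line after the first costs one multiplication):

4^1 = 4
4^2 = (4^1)^2 = 4^2 = 16
4^4 = (4^2)^2 = 16^2 = 256
4^8 = (4^4)^2 = 256^2 = 65536
4^9 = 4 * 4^8 = 4 * 65536 = 262144

Result: 262144
Multiplications needed: 4 (4 lines after 4^1)

4^9 = 262144. Using exponentiation by squaring, this requires 4 multiplications. The key idea: if the exponent is even, square the half-power; if odd, multiply by the base once.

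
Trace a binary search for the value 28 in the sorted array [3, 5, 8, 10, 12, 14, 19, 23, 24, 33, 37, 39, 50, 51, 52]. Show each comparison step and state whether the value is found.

Binary search for 28 in [3, 5, 8, 10, 12, 14, 19, 23, 24, 33, 37, 39, 50, 51, 52]:

lo=0, hi=14, mid=7, arr[mid]=23 -> 23 < 28, search right half
lo=8, hi=14, mid=11, arr[mid]=39 -> 39 > 28, search left half
lo=8, hi=10, mid=9, arr[mid]=33 -> 33 > 28, search left half
lo=8, hi=8, mid=8, arr[mid]=24 -> 24 < 28, search right half
lo=9 > hi=8, target 28 not found

Binary search determines that 28 is not in the array after 4 comparisons. The search space was exhausted without finding the target.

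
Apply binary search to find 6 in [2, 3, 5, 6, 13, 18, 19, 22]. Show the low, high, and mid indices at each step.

Binary search for 6 in [2, 3, 5, 6, 13, 18, 19, 22]:

lo=0, hi=7, mid=3, arr[mid]=6 -> Found target at index 3!

Binary search finds 6 at index 3 after 1 comparisons. The search repeatedly halves the search space by comparing with the middle element.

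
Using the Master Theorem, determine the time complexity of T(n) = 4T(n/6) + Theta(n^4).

Master Theorem for T(n) = 4T(n/6) + O(n^4):

a = 4, b = 6, c = 4
log_b(a) = log_6(4) = 0.7737

Case 3: c = 4 > log_6(4) = 0.7737
T(n) = O(n^4) = O(n^4)

For T(n) = 4T(n/6) + O(n^4): log_6(4) = 0.7737. This is Case 3 of the Master Theorem (c > log_b(a), work dominated by root), giving O(n^4).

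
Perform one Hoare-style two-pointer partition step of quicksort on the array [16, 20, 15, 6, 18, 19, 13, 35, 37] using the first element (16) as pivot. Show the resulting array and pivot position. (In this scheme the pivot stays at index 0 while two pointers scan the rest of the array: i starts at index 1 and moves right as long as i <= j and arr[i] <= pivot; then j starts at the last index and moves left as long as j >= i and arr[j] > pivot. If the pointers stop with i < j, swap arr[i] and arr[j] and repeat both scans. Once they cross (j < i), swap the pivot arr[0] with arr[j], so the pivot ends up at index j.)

Hoare-style two-pointer partition with pivot = 16:

Initial array: [16, 20, 15, 6, 18, 19, 13, 35, 37]

Pointers start at i = 1, j = 8.
i stops at index 1 (arr[1]=20 > 16), j stops at index 6 (arr[6]=13 <= 16): swap arr[1] and arr[6], array becomes [16, 13, 15, 6, 18, 19, 20, 35, 37]
i ends at 4, j ends at 3: the pointers have crossed (j < i), so scanning stops.

Swap pivot arr[0] with arr[3] to place pivot at position 3: [6, 13, 15, 16, 18, 19, 20, 35, 37]
Pivot position: 3

After partitioning with pivot 16, the array becomes [6, 13, 15, 16, 18, 19, 20, 35, 37]. The pivot is placed at index 3. All elements to the left of the pivot are <= 16, and all elements to the right are > 16.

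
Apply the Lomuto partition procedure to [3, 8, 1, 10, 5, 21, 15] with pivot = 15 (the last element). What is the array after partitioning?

Lomuto partition with pivot = 15:

Initial array: [3, 8, 1, 10, 5, 21, 15]

arr[0]=3 <= 15: swap with position 0, array becomes [3, 8, 1, 10, 5, 21, 15]
arr[1]=8 <= 15: swap with position 1, array becomes [3, 8, 1, 10, 5, 21, 15]
arr[2]=1 <= 15: swap with position 2, array becomes [3, 8, 1, 10, 5, 21, 15]
arr[3]=10 <= 15: swap with position 3, array becomes [3, 8, 1, 10, 5, 21, 15]
arr[4]=5 <= 15: swap with position 4, array becomes [3, 8, 1, 10, 5, 21, 15]
arr[5]=21 > 15: no swap

Place pivot at position 5: [3, 8, 1, 10, 5, 15, 21]
Pivot position: 5

After partitioning with pivot 15, the array becomes [3, 8, 1, 10, 5, 15, 21]. The pivot is placed at index 5. All elements to the left of the pivot are <= 15, and all elements to the right are > 15.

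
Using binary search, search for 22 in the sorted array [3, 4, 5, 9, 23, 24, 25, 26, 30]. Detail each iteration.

Binary search for 22 in [3, 4, 5, 9, 23, 24, 25, 26, 30]:

lo=0, hi=8, mid=4, arr[mid]=23 -> 23 > 22, search left half
lo=0, hi=3, mid=1, arr[mid]=4 -> 4 < 22, search right half
lo=2, hi=3, mid=2, arr[mid]=5 -> 5 < 22, search right half
lo=3, hi=3, mid=3, arr[mid]=9 -> 9 < 22, search right half
lo=4 > hi=3, target 22 not found

Binary search determines that 22 is not in the array after 4 comparisons. The search space was exhausted without finding the target.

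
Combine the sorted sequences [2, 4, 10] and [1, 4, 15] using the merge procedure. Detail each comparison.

Merging process:

Compare 2 vs 1: take 1 from right. Merged: [1]
Compare 2 vs 4: take 2 from left. Merged: [1, 2]
Compare 4 vs 4: take 4 from left. Merged: [1, 2, 4]
Compare 10 vs 4: take 4 from right. Merged: [1, 2, 4, 4]
Compare 10 vs 15: take 10 from left. Merged: [1, 2, 4, 4, 10]
Append remaining from right: [15]. Merged: [1, 2, 4, 4, 10, 15]

Final merged array: [1, 2, 4, 4, 10, 15]
Total comparisons: 5

The merged array is [1, 2, 4, 4, 10, 15], requiring 5 comparisons. The merge step runs in O(n) time where n is the total number of elements.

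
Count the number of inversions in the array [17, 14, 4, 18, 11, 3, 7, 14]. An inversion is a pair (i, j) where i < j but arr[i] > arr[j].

Finding inversions in [17, 14, 4, 18, 11, 3, 7, 14]:

(0, 1): arr[0]=17 > arr[1]=14
(0, 2): arr[0]=17 > arr[2]=4
(0, 4): arr[0]=17 > arr[4]=11
(0, 5): arr[0]=17 > arr[5]=3
(0, 6): arr[0]=17 > arr[6]=7
(0, 7): arr[0]=17 > arr[7]=14
(1, 2): arr[1]=14 > arr[2]=4
(1, 4): arr[1]=14 > arr[4]=11
(1, 5): arr[1]=14 > arr[5]=3
(1, 6): arr[1]=14 > arr[6]=7
(2, 5): arr[2]=4 > arr[5]=3
(3, 4): arr[3]=18 > arr[4]=11
(3, 5): arr[3]=18 > arr[5]=3
(3, 6): arr[3]=18 > arr[6]=7
(3, 7): arr[3]=18 > arr[7]=14
(4, 5): arr[4]=11 > arr[5]=3
(4, 6): arr[4]=11 > arr[6]=7

Total inversions: 17

The array has 17 inversion(s): (0,1), (0,2), (0,4), (0,5), (0,6), (0,7), (1,2), (1,4), (1,5), (1,6), (2,5), (3,4), (3,5), (3,6), (3,7), (4,5), (4,6). Each pair (i,j) satisfies i < j and arr[i] > arr[j].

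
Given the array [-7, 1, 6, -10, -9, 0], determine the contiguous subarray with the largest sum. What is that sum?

Using Kadane's algorithm on [-7, 1, 6, -10, -9, 0]:

Scanning through the array:
Position 1 (value 1): max_ending_here = 1, max_so_far = 1
Position 2 (value 6): max_ending_here = 7, max_so_far = 7
Position 3 (value -10): max_ending_here = -3, max_so_far = 7
Position 4 (value -9): max_ending_here = -9, max_so_far = 7
Position 5 (value 0): max_ending_here = 0, max_so_far = 7

Maximum subarray: [1, 6]
Maximum sum: 7

The maximum subarray is [1, 6] with sum 7. This subarray runs from index 1 to index 2.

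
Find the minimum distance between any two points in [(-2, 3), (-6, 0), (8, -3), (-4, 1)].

Computing all pairwise distances among 4 points:

d((-2, 3), (-6, 0)) = 5.0
d((-2, 3), (8, -3)) = 11.6619
d((-2, 3), (-4, 1)) = 2.8284
d((-6, 0), (8, -3)) = 14.3178
d((-6, 0), (-4, 1)) = 2.2361 <-- minimum
d((8, -3), (-4, 1)) = 12.6491

Closest pair: (-6, 0) and (-4, 1) with distance 2.2361

The closest pair is (-6, 0) and (-4, 1) with Euclidean distance 2.2361. For 4 points, brute-force pairwise comparison is shown above. For large n, the divide-and-conquer algorithm (sort by x, recurse on halves, check the dividing strip) achieves O(n log n).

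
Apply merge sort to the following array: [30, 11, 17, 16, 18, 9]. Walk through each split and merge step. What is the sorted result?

Merge sort trace:

Split: [30, 11, 17, 16, 18, 9] -> [30, 11, 17] and [16, 18, 9]
  Split: [30, 11, 17] -> [30] and [11, 17]
    Split: [11, 17] -> [11] and [17]
    Merge: [11] + [17] -> [11, 17]
  Merge: [30] + [11, 17] -> [11, 17, 30]
  Split: [16, 18, 9] -> [16] and [18, 9]
    Split: [18, 9] -> [18] and [9]
    Merge: [18] + [9] -> [9, 18]
  Merge: [16] + [9, 18] -> [9, 16, 18]
Merge: [11, 17, 30] + [9, 16, 18] -> [9, 11, 16, 17, 18, 30]

Final sorted array: [9, 11, 16, 17, 18, 30]

The merge sort proceeds by recursively splitting the array and merging sorted halves.
After all merges, the sorted array is [9, 11, 16, 17, 18, 30].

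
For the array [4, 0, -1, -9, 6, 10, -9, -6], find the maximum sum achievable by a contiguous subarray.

Using Kadane's algorithm on [4, 0, -1, -9, 6, 10, -9, -6]:

Scanning through the array:
Position 1 (value 0): max_ending_here = 4, max_so_far = 4
Position 2 (value -1): max_ending_here = 3, max_so_far = 4
Position 3 (value -9): max_ending_here = -6, max_so_far = 4
Position 4 (value 6): max_ending_here = 6, max_so_far = 6
Position 5 (value 10): max_ending_here = 16, max_so_far = 16
Position 6 (value -9): max_ending_here = 7, max_so_far = 16
Position 7 (value -6): max_ending_here = 1, max_so_far = 16

Maximum subarray: [6, 10]
Maximum sum: 16

The maximum subarray is [6, 10] with sum 16. This subarray runs from index 4 to index 5.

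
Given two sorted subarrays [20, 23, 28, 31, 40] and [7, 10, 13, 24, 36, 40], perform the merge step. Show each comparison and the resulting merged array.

Merging process:

Compare 20 vs 7: take 7 from right. Merged: [7]
Compare 20 vs 10: take 10 from right. Merged: [7, 10]
Compare 20 vs 13: take 13 from right. Merged: [7, 10, 13]
Compare 20 vs 24: take 20 from left. Merged: [7, 10, 13, 20]
Compare 23 vs 24: take 23 from left. Merged: [7, 10, 13, 20, 23]
Compare 28 vs 24: take 24 from right. Merged: [7, 10, 13, 20, 23, 24]
Compare 28 vs 36: take 28 from left. Merged: [7, 10, 13, 20, 23, 24, 28]
Compare 31 vs 36: take 31 from left. Merged: [7, 10, 13, 20, 23, 24, 28, 31]
Compare 40 vs 36: take 36 from right. Merged: [7, 10, 13, 20, 23, 24, 28, 31, 36]
Compare 40 vs 40: take 40 from left. Merged: [7, 10, 13, 20, 23, 24, 28, 31, 36, 40]
Append remaining from right: [40]. Merged: [7, 10, 13, 20, 23, 24, 28, 31, 36, 40, 40]

Final merged array: [7, 10, 13, 20, 23, 24, 28, 31, 36, 40, 40]
Total comparisons: 10

The merged array is [7, 10, 13, 20, 23, 24, 28, 31, 36, 40, 40], requiring 10 comparisons. The merge step runs in O(n) time where n is the total number of elements.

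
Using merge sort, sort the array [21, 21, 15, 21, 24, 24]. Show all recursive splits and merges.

Merge sort trace:

Split: [21, 21, 15, 21, 24, 24] -> [21, 21, 15] and [21, 24, 24]
  Split: [21, 21, 15] -> [21] and [21, 15]
    Split: [21, 15] -> [21] and [15]
    Merge: [21] + [15] -> [15, 21]
  Merge: [21] + [15, 21] -> [15, 21, 21]
  Split: [21, 24, 24] -> [21] and [24, 24]
    Split: [24, 24] -> [24] and [24]
    Merge: [24] + [24] -> [24, 24]
  Merge: [21] + [24, 24] -> [21, 24, 24]
Merge: [15, 21, 21] + [21, 24, 24] -> [15, 21, 21, 21, 24, 24]

Final sorted array: [15, 21, 21, 21, 24, 24]

The merge sort proceeds by recursively splitting the array and merging sorted halves.
After all merges, the sorted array is [15, 21, 21, 21, 24, 24].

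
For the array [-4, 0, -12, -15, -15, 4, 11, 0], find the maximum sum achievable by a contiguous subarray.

Using Kadane's algorithm on [-4, 0, -12, -15, -15, 4, 11, 0]:

Scanning through the array:
Position 1 (value 0): max_ending_here = 0, max_so_far = 0
Position 2 (value -12): max_ending_here = -12, max_so_far = 0
Position 3 (value -15): max_ending_here = -15, max_so_far = 0
Position 4 (value -15): max_ending_here = -15, max_so_far = 0
Position 5 (value 4): max_ending_here = 4, max_so_far = 4
Position 6 (value 11): max_ending_here = 15, max_so_far = 15
Position 7 (value 0): max_ending_here = 15, max_so_far = 15

Maximum subarray: [4, 11]
Maximum sum: 15

The maximum subarray is [4, 11] with sum 15. This subarray runs from index 5 to index 6.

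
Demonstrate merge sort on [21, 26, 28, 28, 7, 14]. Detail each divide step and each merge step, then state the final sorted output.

Merge sort trace:

Split: [21, 26, 28, 28, 7, 14] -> [21, 26, 28] and [28, 7, 14]
  Split: [21, 26, 28] -> [21] and [26, 28]
    Split: [26, 28] -> [26] and [28]
    Merge: [26] + [28] -> [26, 28]
  Merge: [21] + [26, 28] -> [21, 26, 28]
  Split: [28, 7, 14] -> [28] and [7, 14]
    Split: [7, 14] -> [7] and [14]
    Merge: [7] + [14] -> [7, 14]
  Merge: [28] + [7, 14] -> [7, 14, 28]
Merge: [21, 26, 28] + [7, 14, 28] -> [7, 14, 21, 26, 28, 28]

Final sorted array: [7, 14, 21, 26, 28, 28]

The merge sort proceeds by recursively splitting the array and merging sorted halves.
After all merges, the sorted array is [7, 14, 21, 26, 28, 28].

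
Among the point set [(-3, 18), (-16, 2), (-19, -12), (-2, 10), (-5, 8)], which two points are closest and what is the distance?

Computing all pairwise distances among 5 points:

d((-3, 18), (-16, 2)) = 20.6155
d((-3, 18), (-19, -12)) = 34.0
d((-3, 18), (-2, 10)) = 8.0623
d((-3, 18), (-5, 8)) = 10.198
d((-16, 2), (-19, -12)) = 14.3178
d((-16, 2), (-2, 10)) = 16.1245
d((-16, 2), (-5, 8)) = 12.53
d((-19, -12), (-2, 10)) = 27.8029
d((-19, -12), (-5, 8)) = 24.4131
d((-2, 10), (-5, 8)) = 3.6056 <-- minimum

Closest pair: (-2, 10) and (-5, 8) with distance 3.6056

The closest pair is (-2, 10) and (-5, 8) with Euclidean distance 3.6056. For 5 points, brute-force pairwise comparison is shown above. For large n, the divide-and-conquer algorithm (sort by x, recurse on halves, check the dividing strip) achieves O(n log n).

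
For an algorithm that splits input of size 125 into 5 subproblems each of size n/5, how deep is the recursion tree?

For divide and conquer with division factor 5:

Problem sizes at each level:
Level 0: 125
Level 1: 25
Level 2: 5
Level 3: 1

The root is level 0 and the size-1 base case is level 3 (the tree spans levels 0 through 3, i.e. 4 levels counting the root), so the depth is the number of divisions: log_5(125) = 3

The recursion tree depth is log_5(125) = 3. At each level, the problem size is divided by 5, so it takes 3 divisions to reduce to a base case of size 1. The algorithm makes 5 recursive calls at each level.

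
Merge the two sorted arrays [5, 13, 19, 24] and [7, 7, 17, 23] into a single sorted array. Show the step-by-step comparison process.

Merging process:

Compare 5 vs 7: take 5 from left. Merged: [5]
Compare 13 vs 7: take 7 from right. Merged: [5, 7]
Compare 13 vs 7: take 7 from right. Merged: [5, 7, 7]
Compare 13 vs 17: take 13 from left. Merged: [5, 7, 7, 13]
Compare 19 vs 17: take 17 from right. Merged: [5, 7, 7, 13, 17]
Compare 19 vs 23: take 19 from left. Merged: [5, 7, 7, 13, 17, 19]
Compare 24 vs 23: take 23 from right. Merged: [5, 7, 7, 13, 17, 19, 23]
Append remaining from left: [24]. Merged: [5, 7, 7, 13, 17, 19, 23, 24]

Final merged array: [5, 7, 7, 13, 17, 19, 23, 24]
Total comparisons: 7

The merged array is [5, 7, 7, 13, 17, 19, 23, 24], requiring 7 comparisons. The merge step runs in O(n) time where n is the total number of elements.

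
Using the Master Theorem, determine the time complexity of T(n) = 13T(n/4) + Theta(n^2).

Master Theorem for T(n) = 13T(n/4) + O(n^2):

a = 13, b = 4, c = 2
log_b(a) = log_4(13) = 1.8502

Case 3: c = 2 > log_4(13) = 1.8502
T(n) = O(n^2) = O(n^2)

For T(n) = 13T(n/4) + O(n^2): log_4(13) = 1.8502. This is Case 3 of the Master Theorem (c > log_b(a), work dominated by root), giving O(n^2).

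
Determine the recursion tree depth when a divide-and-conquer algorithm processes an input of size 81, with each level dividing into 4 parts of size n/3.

For divide and conquer with division factor 3:

Problem sizes at each level:
Level 0: 81
Level 1: 27
Level 2: 9
Level 3: 3
Level 4: 1

The root is level 0 and the size-1 base case is level 4 (the tree spans levels 0 through 4, i.e. 5 levels counting the root), so the depth is the number of divisions: log_3(81) = 4

The recursion tree depth is log_3(81) = 4. At each level, the problem size is divided by 3, so it takes 4 divisions to reduce to a base case of size 1. The algorithm makes 4 recursive calls at each level.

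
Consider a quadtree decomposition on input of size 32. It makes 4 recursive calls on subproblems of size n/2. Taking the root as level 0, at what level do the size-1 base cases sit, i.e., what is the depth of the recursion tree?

For divide and conquer with division factor 2:

Problem sizes at each level:
Level 0: 32
Level 1: 16
Level 2: 8
Level 3: 4
Level 4: 2
Level 5: 1

The root is level 0 and the size-1 base case is level 5 (the tree spans levels 0 through 5, i.e. 6 levels counting the root), so the depth is the number of divisions: log_2(32) = 5

The recursion tree depth is log_2(32) = 5. At each level, the problem size is divided by 2, so it takes 5 divisions to reduce to a base case of size 1. The algorithm makes 4 recursive calls at each level.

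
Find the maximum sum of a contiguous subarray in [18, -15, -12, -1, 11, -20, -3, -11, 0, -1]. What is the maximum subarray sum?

Using Kadane's algorithm on [18, -15, -12, -1, 11, -20, -3, -11, 0, -1]:

Scanning through the array:
Position 1 (value -15): max_ending_here = 3, max_so_far = 18
Position 2 (value -12): max_ending_here = -9, max_so_far = 18
Position 3 (value -1): max_ending_here = -1, max_so_far = 18
Position 4 (value 11): max_ending_here = 11, max_so_far = 18
Position 5 (value -20): max_ending_here = -9, max_so_far = 18
Position 6 (value -3): max_ending_here = -3, max_so_far = 18
Position 7 (value -11): max_ending_here = -11, max_so_far = 18
Position 8 (value 0): max_ending_here = 0, max_so_far = 18
Position 9 (value -1): max_ending_here = -1, max_so_far = 18

Maximum subarray: [18]
Maximum sum: 18

The maximum subarray is [18] with sum 18. This subarray runs from index 0 to index 0.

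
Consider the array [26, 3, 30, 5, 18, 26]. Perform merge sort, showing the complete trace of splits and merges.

Merge sort trace:

Split: [26, 3, 30, 5, 18, 26] -> [26, 3, 30] and [5, 18, 26]
  Split: [26, 3, 30] -> [26] and [3, 30]
    Split: [3, 30] -> [3] and [30]
    Merge: [3] + [30] -> [3, 30]
  Merge: [26] + [3, 30] -> [3, 26, 30]
  Split: [5, 18, 26] -> [5] and [18, 26]
    Split: [18, 26] -> [18] and [26]
    Merge: [18] + [26] -> [18, 26]
  Merge: [5] + [18, 26] -> [5, 18, 26]
Merge: [3, 26, 30] + [5, 18, 26] -> [3, 5, 18, 26, 26, 30]

Final sorted array: [3, 5, 18, 26, 26, 30]

The merge sort proceeds by recursively splitting the array and merging sorted halves.
After all merges, the sorted array is [3, 5, 18, 26, 26, 30].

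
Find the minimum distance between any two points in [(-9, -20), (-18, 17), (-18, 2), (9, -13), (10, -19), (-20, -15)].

Computing all pairwise distances among 6 points:

d((-9, -20), (-18, 17)) = 38.0789
d((-9, -20), (-18, 2)) = 23.7697
d((-9, -20), (9, -13)) = 19.3132
d((-9, -20), (10, -19)) = 19.0263
d((-9, -20), (-20, -15)) = 12.083
d((-18, 17), (-18, 2)) = 15.0
d((-18, 17), (9, -13)) = 40.3609
d((-18, 17), (10, -19)) = 45.607
d((-18, 17), (-20, -15)) = 32.0624
d((-18, 2), (9, -13)) = 30.8869
d((-18, 2), (10, -19)) = 35.0
d((-18, 2), (-20, -15)) = 17.1172
d((9, -13), (10, -19)) = 6.0828 <-- minimum
d((9, -13), (-20, -15)) = 29.0689
d((10, -19), (-20, -15)) = 30.2655

Closest pair: (9, -13) and (10, -19) with distance 6.0828

The closest pair is (9, -13) and (10, -19) with Euclidean distance 6.0828. For 6 points, brute-force pairwise comparison is shown above. For large n, the divide-and-conquer algorithm (sort by x, recurse on halves, check the dividing strip) achieves O(n log n).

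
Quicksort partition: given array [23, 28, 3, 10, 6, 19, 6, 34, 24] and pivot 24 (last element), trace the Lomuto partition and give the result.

Lomuto partition with pivot = 24:

Initial array: [23, 28, 3, 10, 6, 19, 6, 34, 24]

arr[0]=23 <= 24: swap with position 0, array becomes [23, 28, 3, 10, 6, 19, 6, 34, 24]
arr[1]=28 > 24: no swap
arr[2]=3 <= 24: swap with position 1, array becomes [23, 3, 28, 10, 6, 19, 6, 34, 24]
arr[3]=10 <= 24: swap with position 2, array becomes [23, 3, 10, 28, 6, 19, 6, 34, 24]
arr[4]=6 <= 24: swap with position 3, array becomes [23, 3, 10, 6, 28, 19, 6, 34, 24]
arr[5]=19 <= 24: swap with position 4, array becomes [23, 3, 10, 6, 19, 28, 6, 34, 24]
arr[6]=6 <= 24: swap with position 5, array becomes [23, 3, 10, 6, 19, 6, 28, 34, 24]
arr[7]=34 > 24: no swap

Place pivot at position 6: [23, 3, 10, 6, 19, 6, 24, 34, 28]
Pivot position: 6

After partitioning with pivot 24, the array becomes [23, 3, 10, 6, 19, 6, 24, 34, 28]. The pivot is placed at index 6. All elements to the left of the pivot are <= 24, and all elements to the right are > 24.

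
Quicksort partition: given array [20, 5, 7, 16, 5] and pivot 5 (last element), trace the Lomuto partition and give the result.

Lomuto partition with pivot = 5:

Initial array: [20, 5, 7, 16, 5]

arr[0]=20 > 5: no swap
arr[1]=5 <= 5: swap with position 0, array becomes [5, 20, 7, 16, 5]
arr[2]=7 > 5: no swap
arr[3]=16 > 5: no swap

Place pivot at position 1: [5, 5, 7, 16, 20]
Pivot position: 1

After partitioning with pivot 5, the array becomes [5, 5, 7, 16, 20]. The pivot is placed at index 1. All elements to the left of the pivot are <= 5, and all elements to the right are > 5.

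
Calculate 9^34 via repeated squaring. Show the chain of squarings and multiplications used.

Computing 9^34 by squaring (build up from 9^1; each line after the first costs one multiplication):

9^1 = 9
9^2 = (9^1)^2 = 9^2 = 81
9^4 = (9^2)^2 = 81^2 = 6561
9^8 = (9^4)^2 = 6561^2 = 43046721
9^16 = (9^8)^2 = 43046721^2 = 1853020188851841
9^17 = 9 * 9^16 = 9 * 1853020188851841 = 16677181699666569
9^34 = (9^17)^2 = 16677181699666569^2 = 278128389443693511257285776231761

Result: 278128389443693511257285776231761
Multiplications needed: 6 (6 lines after 9^1)

9^34 = 278128389443693511257285776231761. Using exponentiation by squaring, this requires 6 multiplications. The key idea: if the exponent is even, square the half-power; if odd, multiply by the base once.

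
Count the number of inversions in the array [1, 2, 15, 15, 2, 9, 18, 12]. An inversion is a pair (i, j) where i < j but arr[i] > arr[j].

Finding inversions in [1, 2, 15, 15, 2, 9, 18, 12]:

(2, 4): arr[2]=15 > arr[4]=2
(2, 5): arr[2]=15 > arr[5]=9
(2, 7): arr[2]=15 > arr[7]=12
(3, 4): arr[3]=15 > arr[4]=2
(3, 5): arr[3]=15 > arr[5]=9
(3, 7): arr[3]=15 > arr[7]=12
(6, 7): arr[6]=18 > arr[7]=12

Total inversions: 7

The array has 7 inversion(s): (2,4), (2,5), (2,7), (3,4), (3,5), (3,7), (6,7). Each pair (i,j) satisfies i < j and arr[i] > arr[j].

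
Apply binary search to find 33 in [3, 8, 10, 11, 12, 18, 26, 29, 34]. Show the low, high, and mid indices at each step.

Binary search for 33 in [3, 8, 10, 11, 12, 18, 26, 29, 34]:

lo=0, hi=8, mid=4, arr[mid]=12 -> 12 < 33, search right half
lo=5, hi=8, mid=6, arr[mid]=26 -> 26 < 33, search right half
lo=7, hi=8, mid=7, arr[mid]=29 -> 29 < 33, search right half
lo=8, hi=8, mid=8, arr[mid]=34 -> 34 > 33, search left half
lo=8 > hi=7, target 33 not found

Binary search determines that 33 is not in the array after 4 comparisons. The search space was exhausted without finding the target.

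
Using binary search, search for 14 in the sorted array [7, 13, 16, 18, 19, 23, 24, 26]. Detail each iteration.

Binary search for 14 in [7, 13, 16, 18, 19, 23, 24, 26]:

lo=0, hi=7, mid=3, arr[mid]=18 -> 18 > 14, search left half
lo=0, hi=2, mid=1, arr[mid]=13 -> 13 < 14, search right half
lo=2, hi=2, mid=2, arr[mid]=16 -> 16 > 14, search left half
lo=2 > hi=1, target 14 not found

Binary search determines that 14 is not in the array after 3 comparisons. The search space was exhausted without finding the target.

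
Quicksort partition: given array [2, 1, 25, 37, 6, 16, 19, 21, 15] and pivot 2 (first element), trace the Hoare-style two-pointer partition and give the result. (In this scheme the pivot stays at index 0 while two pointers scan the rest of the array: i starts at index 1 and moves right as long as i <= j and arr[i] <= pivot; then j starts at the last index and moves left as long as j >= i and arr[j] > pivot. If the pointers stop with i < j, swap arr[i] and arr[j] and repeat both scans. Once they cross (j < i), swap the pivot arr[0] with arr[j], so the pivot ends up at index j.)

Hoare-style two-pointer partition with pivot = 2:

Initial array: [2, 1, 25, 37, 6, 16, 19, 21, 15]

Pointers start at i = 1, j = 8.
i ends at 2, j ends at 1: the pointers have crossed (j < i), so scanning stops.

Swap pivot arr[0] with arr[1] to place pivot at position 1: [1, 2, 25, 37, 6, 16, 19, 21, 15]
Pivot position: 1

After partitioning with pivot 2, the array becomes [1, 2, 25, 37, 6, 16, 19, 21, 15]. The pivot is placed at index 1. All elements to the left of the pivot are <= 2, and all elements to the right are > 2.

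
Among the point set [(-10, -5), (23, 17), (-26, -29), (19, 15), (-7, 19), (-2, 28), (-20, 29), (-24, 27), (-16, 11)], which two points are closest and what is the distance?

Computing all pairwise distances among 9 points:

d((-10, -5), (23, 17)) = 39.6611
d((-10, -5), (-26, -29)) = 28.8444
d((-10, -5), (19, 15)) = 35.2278
d((-10, -5), (-7, 19)) = 24.1868
d((-10, -5), (-2, 28)) = 33.9559
d((-10, -5), (-20, 29)) = 35.4401
d((-10, -5), (-24, 27)) = 34.9285
d((-10, -5), (-16, 11)) = 17.088
d((23, 17), (-26, -29)) = 67.2086
d((23, 17), (19, 15)) = 4.4721 <-- minimum
d((23, 17), (-7, 19)) = 30.0666
d((23, 17), (-2, 28)) = 27.313
d((23, 17), (-20, 29)) = 44.643
d((23, 17), (-24, 27)) = 48.0521
d((23, 17), (-16, 11)) = 39.4588
d((-26, -29), (19, 15)) = 62.9365
d((-26, -29), (-7, 19)) = 51.6236
d((-26, -29), (-2, 28)) = 61.8466
d((-26, -29), (-20, 29)) = 58.3095
d((-26, -29), (-24, 27)) = 56.0357
d((-26, -29), (-16, 11)) = 41.2311
d((19, 15), (-7, 19)) = 26.3059
d((19, 15), (-2, 28)) = 24.6982
d((19, 15), (-20, 29)) = 41.4367
d((19, 15), (-24, 27)) = 44.643
d((19, 15), (-16, 11)) = 35.2278
d((-7, 19), (-2, 28)) = 10.2956
d((-7, 19), (-20, 29)) = 16.4012
d((-7, 19), (-24, 27)) = 18.7883
d((-7, 19), (-16, 11)) = 12.0416
d((-2, 28), (-20, 29)) = 18.0278
d((-2, 28), (-24, 27)) = 22.0227
d((-2, 28), (-16, 11)) = 22.0227
d((-20, 29), (-24, 27)) = 4.4721 <-- minimum
d((-20, 29), (-16, 11)) = 18.4391
d((-24, 27), (-16, 11)) = 17.8885

Minimum distance: 4.4721 (tie among 2 pairs: (23, 17) and (19, 15); (-20, 29) and (-24, 27))

The minimum Euclidean distance is 4.4721. There is a tie: 2 pairs achieve this minimum — (23, 17) and (19, 15); (-20, 29) and (-24, 27). Any of these is a valid closest pair. For 9 points, brute-force pairwise comparison is shown above. For large n, the divide-and-conquer algorithm (sort by x, recurse on halves, check the dividing strip) achieves O(n log n).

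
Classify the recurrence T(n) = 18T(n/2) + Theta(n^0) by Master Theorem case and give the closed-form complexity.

Master Theorem for T(n) = 18T(n/2) + O(n^0):

a = 18, b = 2, c = 0
log_b(a) = log_2(18) = 4.1699

Case 1: c = 0 < log_2(18) = 4.1699
T(n) = O(n^(log_2 18))

For T(n) = 18T(n/2) + O(n^0): log_2(18) = 4.1699. This is Case 1 of the Master Theorem (c < log_b(a), work dominated by leaves), giving O(n^(log_2 18)).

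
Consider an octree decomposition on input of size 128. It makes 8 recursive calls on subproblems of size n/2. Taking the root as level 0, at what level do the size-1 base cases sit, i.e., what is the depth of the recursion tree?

For divide and conquer with division factor 2:

Problem sizes at each level:
Level 0: 128
Level 1: 64
Level 2: 32
Level 3: 16
Level 4: 8
Level 5: 4
Level 6: 2
Level 7: 1

The root is level 0 and the size-1 base case is level 7 (the tree spans levels 0 through 7, i.e. 8 levels counting the root), so the depth is the number of divisions: log_2(128) = 7

The recursion tree depth is log_2(128) = 7. At each level, the problem size is divided by 2, so it takes 7 divisions to reduce to a base case of size 1. The algorithm makes 8 recursive calls at each level.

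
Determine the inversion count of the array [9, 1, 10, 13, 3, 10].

Finding inversions in [9, 1, 10, 13, 3, 10]:

(0, 1): arr[0]=9 > arr[1]=1
(0, 4): arr[0]=9 > arr[4]=3
(2, 4): arr[2]=10 > arr[4]=3
(3, 4): arr[3]=13 > arr[4]=3
(3, 5): arr[3]=13 > arr[5]=10

Total inversions: 5

The array has 5 inversion(s): (0,1), (0,4), (2,4), (3,4), (3,5). Each pair (i,j) satisfies i < j and arr[i] > arr[j].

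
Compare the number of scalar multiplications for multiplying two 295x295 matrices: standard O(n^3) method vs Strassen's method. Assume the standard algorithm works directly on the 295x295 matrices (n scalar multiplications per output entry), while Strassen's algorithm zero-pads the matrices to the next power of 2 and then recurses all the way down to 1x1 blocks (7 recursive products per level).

Matrix multiplication for 295x295 matrices:

Strassen's algorithm requires power-of-2 dimensions. Pad 295x295 to 512x512 (next power of 2).

Standard algorithm: 295^3 = 25672375 multiplications
Strassen's algorithm: 7^(log2(512)) = 7^9 = 40353607 multiplications
Difference: 25672375 - 40353607 = -14681232 (Strassen uses MORE here due to padding overhead — for small or just-over-power-of-2 n, padding can outweigh the per-level savings)

Standard: 25672375 multiplications (295^3). Strassen: 40353607 multiplications (7^9, after padding to 512x512). Strassen reduces 8 recursive multiplications to 7 at each level.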